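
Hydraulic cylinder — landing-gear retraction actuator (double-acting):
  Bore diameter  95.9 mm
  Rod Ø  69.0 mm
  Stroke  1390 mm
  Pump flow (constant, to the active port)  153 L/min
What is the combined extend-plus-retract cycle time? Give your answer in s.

t ≈ 5.84 s

Cap-side area A_cap = π/4 × (95.9 mm)² = 7223 mm^2
Rod-side annular area A_ann = π/4 × (95.9² − 69.0²) = 3484 mm^2
t_ext = A_cap·L/Q = 3.937 s
t_ret = A_ann·L/Q = 1.899 s
t_cycle = t_ext + t_ret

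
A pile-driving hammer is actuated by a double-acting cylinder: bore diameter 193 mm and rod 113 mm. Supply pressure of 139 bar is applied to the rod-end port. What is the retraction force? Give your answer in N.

Rod-side annular area A_ann = π/4 × (193² − 113²) = 19230 mm^2
On retraction the pressure acts on the annular area (bore minus rod).
F = P × A_ann

F ≈ 2.67e5 N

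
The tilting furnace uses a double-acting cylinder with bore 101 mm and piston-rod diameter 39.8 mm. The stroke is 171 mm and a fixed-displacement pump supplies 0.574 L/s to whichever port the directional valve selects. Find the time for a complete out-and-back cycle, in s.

t ≈ 4.40 s

Cap-side area A_cap = π/4 × (101 mm)² = 8012 mm^2
Rod-side annular area A_ann = π/4 × (101² − 39.8²) = 6768 mm^2
t_ext = A_cap·L/Q = 2.387 s
t_ret = A_ann·L/Q = 2.016 s
t_cycle = t_ext + t_ret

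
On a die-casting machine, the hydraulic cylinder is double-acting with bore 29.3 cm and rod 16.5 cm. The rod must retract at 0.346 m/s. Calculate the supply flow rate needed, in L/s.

Q ≈ 15.9 L/s

Rod-side annular area A_ann = π/4 × (29.3² − 16.5²) = 460.4 cm^2
Q = A × v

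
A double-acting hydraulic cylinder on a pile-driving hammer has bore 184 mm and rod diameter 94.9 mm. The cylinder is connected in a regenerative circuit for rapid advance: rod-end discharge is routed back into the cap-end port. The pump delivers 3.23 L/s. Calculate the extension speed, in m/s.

v ≈ 0.457 m/s

In regeneration the rod-end outflow joins the pump flow into the cap end, so the net volume the pump must supply per unit advance equals the rod cross-section area.
Rod cross-section A_rod = π/4 × (94.9 mm)² = 7073 mm^2
v = Q_pump / A_rod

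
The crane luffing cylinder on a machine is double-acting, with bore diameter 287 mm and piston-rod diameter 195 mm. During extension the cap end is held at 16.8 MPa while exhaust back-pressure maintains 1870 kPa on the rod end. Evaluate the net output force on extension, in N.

Cap-side area A_cap = π/4 × (287 mm)² = 64690 mm^2
Rod-side annular area A_ann = π/4 × (287² − 195²) = 34830 mm^2
Net thrust = P_cap·A_cap − P_rod·A_ann = 1.087e6 N − 65130 N

F ≈ 1.02e6 N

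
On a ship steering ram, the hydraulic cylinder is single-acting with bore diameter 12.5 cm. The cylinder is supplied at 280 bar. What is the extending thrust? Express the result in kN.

Cap-side area A_cap = π/4 × (12.5 cm)² = 122.7 cm^2
F = P × A_cap = 280 bar × A_cap

F ≈ 344 kN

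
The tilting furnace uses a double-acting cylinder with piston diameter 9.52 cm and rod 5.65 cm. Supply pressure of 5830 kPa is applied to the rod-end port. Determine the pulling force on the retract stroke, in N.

F ≈ 26900 N

Rod-side annular area A_ann = π/4 × (9.52² − 5.65²) = 46.11 cm^2
On retraction the pressure acts on the annular area (bore minus rod).
F = P × A_ann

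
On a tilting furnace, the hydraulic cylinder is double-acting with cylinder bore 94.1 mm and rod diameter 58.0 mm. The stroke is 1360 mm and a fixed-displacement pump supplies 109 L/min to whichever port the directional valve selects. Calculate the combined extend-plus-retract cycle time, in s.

t ≈ 8.43 s

Cap-side area A_cap = π/4 × (94.1 mm)² = 6955 mm^2
Rod-side annular area A_ann = π/4 × (94.1² − 58.0²) = 4312 mm^2
t_ext = A_cap·L/Q = 5.206 s
t_ret = A_ann·L/Q = 3.228 s
t_cycle = t_ext + t_ret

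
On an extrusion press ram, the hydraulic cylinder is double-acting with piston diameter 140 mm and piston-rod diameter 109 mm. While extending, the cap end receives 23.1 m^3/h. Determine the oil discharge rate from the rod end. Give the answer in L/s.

Cap-side area A_cap = π/4 × (140 mm)² = 15390 mm^2
Rod-side annular area A_ann = π/4 × (140² − 109²) = 6062 mm^2
Piston speed v = Q_in/A_cap; rod-end outflow Q_out = v × A_ann = Q_in × A_ann/A_cap.

Q_out ≈ 2.53 L/s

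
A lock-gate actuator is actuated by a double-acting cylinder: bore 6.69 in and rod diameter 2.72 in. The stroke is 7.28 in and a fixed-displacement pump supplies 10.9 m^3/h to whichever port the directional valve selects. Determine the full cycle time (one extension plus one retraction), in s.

t ≈ 2.54 s

Cap-side area A_cap = π/4 × (6.69 in)² = 35.15 in^2
Rod-side annular area A_ann = π/4 × (6.69² − 2.72²) = 29.34 in^2
t_ext = A_cap·L/Q = 1.385 s
t_ret = A_ann·L/Q = 1.156 s
t_cycle = t_ext + t_ret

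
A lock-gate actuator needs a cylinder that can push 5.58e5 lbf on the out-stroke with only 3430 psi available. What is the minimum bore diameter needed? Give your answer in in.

Extension force acts on the full piston face: F = P × (π/4)D².
D = √(4F / (πP)) = √(4 × 5.58e5 lbf / (π × 3430 psi))

D ≈ 14.4 in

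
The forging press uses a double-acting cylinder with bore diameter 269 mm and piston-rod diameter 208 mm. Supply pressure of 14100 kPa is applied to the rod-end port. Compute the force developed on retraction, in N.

Rod-side annular area A_ann = π/4 × (269² − 208²) = 22850 mm^2
On retraction the pressure acts on the annular area (bore minus rod).
F = P × A_ann

F ≈ 3.22e5 N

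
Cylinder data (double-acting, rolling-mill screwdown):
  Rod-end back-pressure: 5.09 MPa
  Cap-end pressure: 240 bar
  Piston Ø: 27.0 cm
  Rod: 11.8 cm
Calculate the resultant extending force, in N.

Cap-side area A_cap = π/4 × (27.0 cm)² = 572.6 cm^2
Rod-side annular area A_ann = π/4 × (27.0² − 11.8²) = 463.2 cm^2
Net thrust = P_cap·A_cap − P_rod·A_ann = 1.374e6 N − 2.358e5 N

F ≈ 1.14e6 N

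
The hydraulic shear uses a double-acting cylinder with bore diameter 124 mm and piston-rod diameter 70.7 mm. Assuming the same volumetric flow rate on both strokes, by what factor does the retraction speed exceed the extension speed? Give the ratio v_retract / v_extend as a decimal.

v_ret/v_ext ≈ 1.48

Cap-side area A_cap = π/4 × (124 mm)² = 12080 mm^2
Rod-side annular area A_ann = π/4 × (124² − 70.7²) = 8150 mm^2
For equal Q, v ∝ 1/A, so v_ret/v_ext = A_cap/A_ann.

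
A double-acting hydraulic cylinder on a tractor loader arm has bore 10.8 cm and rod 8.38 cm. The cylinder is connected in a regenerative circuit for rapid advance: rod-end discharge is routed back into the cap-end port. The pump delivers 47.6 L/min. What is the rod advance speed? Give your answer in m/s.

v ≈ 0.144 m/s

In regeneration the rod-end outflow joins the pump flow into the cap end, so the net volume the pump must supply per unit advance equals the rod cross-section area.
Rod cross-section A_rod = π/4 × (8.38 cm)² = 55.15 cm^2
v = Q_pump / A_rod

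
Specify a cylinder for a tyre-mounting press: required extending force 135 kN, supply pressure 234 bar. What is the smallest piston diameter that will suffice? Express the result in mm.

D ≈ 85.7 mm

Extension force acts on the full piston face: F = P × (π/4)D².
D = √(4F / (πP)) = √(4 × 135 kN / (π × 234 bar))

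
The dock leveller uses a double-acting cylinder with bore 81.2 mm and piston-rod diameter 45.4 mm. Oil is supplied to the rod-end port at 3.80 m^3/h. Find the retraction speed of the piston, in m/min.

v ≈ 17.8 m/min

Rod-side annular area A_ann = π/4 × (81.2² − 45.4²) = 3560 mm^2
Flow into the rod-end port fills the annular volume.
v = Q / A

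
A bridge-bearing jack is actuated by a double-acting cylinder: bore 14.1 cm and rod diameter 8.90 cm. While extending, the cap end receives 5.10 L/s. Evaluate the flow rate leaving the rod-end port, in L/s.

Q_out ≈ 3.07 L/s

Cap-side area A_cap = π/4 × (14.1 cm)² = 156.1 cm^2
Rod-side annular area A_ann = π/4 × (14.1² − 8.90²) = 93.93 cm^2
Piston speed v = Q_in/A_cap; rod-end outflow Q_out = v × A_ann = Q_in × A_ann/A_cap.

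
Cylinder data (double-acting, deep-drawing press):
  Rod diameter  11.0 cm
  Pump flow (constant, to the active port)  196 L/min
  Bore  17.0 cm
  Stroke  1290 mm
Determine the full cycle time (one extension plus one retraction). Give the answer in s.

Cap-side area A_cap = π/4 × (17.0 cm)² = 227.0 cm^2
Rod-side annular area A_ann = π/4 × (17.0² − 11.0²) = 131.9 cm^2
t_ext = A_cap·L/Q = 8.963 s
t_ret = A_ann·L/Q = 5.211 s
t_cycle = t_ext + t_ret

t ≈ 14.2 s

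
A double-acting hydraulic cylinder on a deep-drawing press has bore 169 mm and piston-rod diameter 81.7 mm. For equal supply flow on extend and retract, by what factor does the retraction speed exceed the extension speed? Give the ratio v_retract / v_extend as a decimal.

Cap-side area A_cap = π/4 × (169 mm)² = 22430 mm^2
Rod-side annular area A_ann = π/4 × (169² − 81.7²) = 17190 mm^2
For equal Q, v ∝ 1/A, so v_ret/v_ext = A_cap/A_ann.

v_ret/v_ext ≈ 1.30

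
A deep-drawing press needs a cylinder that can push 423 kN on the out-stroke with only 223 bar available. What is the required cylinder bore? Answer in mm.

Extension force acts on the full piston face: F = P × (π/4)D².
D = √(4F / (πP)) = √(4 × 423 kN / (π × 223 bar))

D ≈ 155 mm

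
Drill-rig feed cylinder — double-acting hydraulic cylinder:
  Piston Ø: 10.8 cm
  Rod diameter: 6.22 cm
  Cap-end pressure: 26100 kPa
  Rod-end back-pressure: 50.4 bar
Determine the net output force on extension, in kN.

Cap-side area A_cap = π/4 × (10.8 cm)² = 91.61 cm^2
Rod-side annular area A_ann = π/4 × (10.8² − 6.22²) = 61.22 cm^2
Net thrust = P_cap·A_cap − P_rod·A_ann = 239.1 kN − 30.86 kN

F ≈ 208 kN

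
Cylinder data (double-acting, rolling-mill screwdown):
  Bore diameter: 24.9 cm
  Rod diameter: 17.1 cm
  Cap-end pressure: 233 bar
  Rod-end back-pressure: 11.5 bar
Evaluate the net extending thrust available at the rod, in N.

Cap-side area A_cap = π/4 × (24.9 cm)² = 487.0 cm^2
Rod-side annular area A_ann = π/4 × (24.9² − 17.1²) = 257.3 cm^2
Net thrust = P_cap·A_cap − P_rod·A_ann = 1.135e6 N − 29590 N

F ≈ 1.11e6 N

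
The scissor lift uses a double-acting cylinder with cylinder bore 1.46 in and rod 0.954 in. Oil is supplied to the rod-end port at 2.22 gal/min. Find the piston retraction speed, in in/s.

v ≈ 8.91 in/s

Rod-side annular area A_ann = π/4 × (1.46² − 0.954²) = 0.9594 in^2
Flow into the rod-end port fills the annular volume.
v = Q / A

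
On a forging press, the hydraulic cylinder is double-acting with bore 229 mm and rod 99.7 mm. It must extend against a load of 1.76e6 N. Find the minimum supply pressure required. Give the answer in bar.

P ≈ 427 bar

Cap-side area A_cap = π/4 × (229 mm)² = 41190 mm^2
P = F / A = 1.76e6 N / A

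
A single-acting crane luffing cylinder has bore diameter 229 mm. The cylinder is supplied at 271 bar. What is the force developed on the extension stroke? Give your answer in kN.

F ≈ 1120 kN

Cap-side area A_cap = π/4 × (229 mm)² = 41190 mm^2
F = P × A_cap = 271 bar × A_cap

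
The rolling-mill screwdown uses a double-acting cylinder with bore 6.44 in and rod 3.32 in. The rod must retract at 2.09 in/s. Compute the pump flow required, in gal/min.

Rod-side annular area A_ann = π/4 × (6.44² − 3.32²) = 23.92 in^2
Q = A × v

Q ≈ 13.0 gal/min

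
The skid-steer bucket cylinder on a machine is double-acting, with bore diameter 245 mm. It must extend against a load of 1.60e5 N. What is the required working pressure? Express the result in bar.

P ≈ 33.9 bar

Cap-side area A_cap = π/4 × (245 mm)² = 47140 mm^2
P = F / A = 1.60e5 N / A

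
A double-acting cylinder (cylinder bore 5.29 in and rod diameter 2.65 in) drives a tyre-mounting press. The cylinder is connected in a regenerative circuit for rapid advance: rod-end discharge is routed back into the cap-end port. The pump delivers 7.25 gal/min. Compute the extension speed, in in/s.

v ≈ 5.06 in/s

In regeneration the rod-end outflow joins the pump flow into the cap end, so the net volume the pump must supply per unit advance equals the rod cross-section area.
Rod cross-section A_rod = π/4 × (2.65 in)² = 5.515 in^2
v = Q_pump / A_rod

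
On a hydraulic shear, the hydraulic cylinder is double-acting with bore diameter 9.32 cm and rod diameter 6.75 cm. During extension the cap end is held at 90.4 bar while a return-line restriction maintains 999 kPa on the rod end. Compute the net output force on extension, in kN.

F ≈ 58.4 kN

Cap-side area A_cap = π/4 × (9.32 cm)² = 68.22 cm^2
Rod-side annular area A_ann = π/4 × (9.32² − 6.75²) = 32.44 cm^2
Net thrust = P_cap·A_cap − P_rod·A_ann = 61.67 kN − 3.240 kN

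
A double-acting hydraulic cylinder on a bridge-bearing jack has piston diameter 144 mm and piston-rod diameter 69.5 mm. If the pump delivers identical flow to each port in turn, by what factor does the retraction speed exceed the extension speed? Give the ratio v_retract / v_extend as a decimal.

v_ret/v_ext ≈ 1.30

Cap-side area A_cap = π/4 × (144 mm)² = 16290 mm^2
Rod-side annular area A_ann = π/4 × (144² − 69.5²) = 12490 mm^2
For equal Q, v ∝ 1/A, so v_ret/v_ext = A_cap/A_ann.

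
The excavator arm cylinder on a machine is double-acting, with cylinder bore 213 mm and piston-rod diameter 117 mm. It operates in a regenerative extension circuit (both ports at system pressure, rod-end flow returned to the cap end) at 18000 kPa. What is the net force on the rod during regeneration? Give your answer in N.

F ≈ 1.94e5 N

With equal pressure on both faces, forces on the annular region cancel; the net push is pressure × rod cross-section.
Rod cross-section A_rod = π/4 × (117 mm)² = 10750 mm^2
F = P × A_rod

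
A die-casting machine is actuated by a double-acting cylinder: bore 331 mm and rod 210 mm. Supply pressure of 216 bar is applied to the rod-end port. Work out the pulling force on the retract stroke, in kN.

Rod-side annular area A_ann = π/4 × (331² − 210²) = 51410 mm^2
On retraction the pressure acts on the annular area (bore minus rod).
F = P × A_ann

F ≈ 1110 kN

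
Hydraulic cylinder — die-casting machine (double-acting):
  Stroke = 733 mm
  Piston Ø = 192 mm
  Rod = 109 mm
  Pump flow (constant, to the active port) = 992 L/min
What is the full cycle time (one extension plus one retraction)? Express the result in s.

t ≈ 2.15 s

Cap-side area A_cap = π/4 × (192 mm)² = 28950 mm^2
Rod-side annular area A_ann = π/4 × (192² − 109²) = 19620 mm^2
t_ext = A_cap·L/Q = 1.284 s
t_ret = A_ann·L/Q = 0.8699 s
t_cycle = t_ext + t_ret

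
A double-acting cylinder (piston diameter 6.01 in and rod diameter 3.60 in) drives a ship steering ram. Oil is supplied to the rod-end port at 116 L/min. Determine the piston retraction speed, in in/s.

v ≈ 6.49 in/s

Rod-side annular area A_ann = π/4 × (6.01² − 3.60²) = 18.19 in^2
Flow into the rod-end port fills the annular volume.
v = Q / A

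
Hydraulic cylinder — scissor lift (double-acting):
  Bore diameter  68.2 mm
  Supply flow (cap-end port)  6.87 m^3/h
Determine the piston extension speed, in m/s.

v ≈ 0.522 m/s

Cap-side area A_cap = π/4 × (68.2 mm)² = 3653 mm^2
v = Q / A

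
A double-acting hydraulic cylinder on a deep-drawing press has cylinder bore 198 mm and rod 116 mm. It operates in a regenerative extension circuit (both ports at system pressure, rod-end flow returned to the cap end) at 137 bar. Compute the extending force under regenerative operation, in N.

F ≈ 1.45e5 N

With equal pressure on both faces, forces on the annular region cancel; the net push is pressure × rod cross-section.
Rod cross-section A_rod = π/4 × (116 mm)² = 10570 mm^2
F = P × A_rod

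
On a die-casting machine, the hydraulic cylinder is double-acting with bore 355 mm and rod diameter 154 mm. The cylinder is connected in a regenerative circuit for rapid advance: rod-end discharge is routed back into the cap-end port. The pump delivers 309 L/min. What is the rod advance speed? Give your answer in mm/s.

In regeneration the rod-end outflow joins the pump flow into the cap end, so the net volume the pump must supply per unit advance equals the rod cross-section area.
Rod cross-section A_rod = π/4 × (154 mm)² = 18630 mm^2
v = Q_pump / A_rod

v ≈ 276 mm/s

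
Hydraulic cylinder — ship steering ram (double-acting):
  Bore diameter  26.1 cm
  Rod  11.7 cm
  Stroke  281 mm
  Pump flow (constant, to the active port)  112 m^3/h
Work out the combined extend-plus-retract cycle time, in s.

Cap-side area A_cap = π/4 × (26.1 cm)² = 535.0 cm^2
Rod-side annular area A_ann = π/4 × (26.1² − 11.7²) = 427.5 cm^2
t_ext = A_cap·L/Q = 0.4832 s
t_ret = A_ann·L/Q = 0.3861 s
t_cycle = t_ext + t_ret

t ≈ 0.869 s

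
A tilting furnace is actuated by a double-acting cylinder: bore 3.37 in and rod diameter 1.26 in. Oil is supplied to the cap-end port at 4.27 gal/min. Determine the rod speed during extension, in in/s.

Cap-side area A_cap = π/4 × (3.37 in)² = 8.920 in^2
v = Q / A

v ≈ 1.84 in/s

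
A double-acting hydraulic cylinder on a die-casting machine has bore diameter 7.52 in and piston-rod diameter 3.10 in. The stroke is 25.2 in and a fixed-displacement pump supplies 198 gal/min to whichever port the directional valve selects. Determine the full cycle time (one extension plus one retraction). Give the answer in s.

t ≈ 2.69 s

Cap-side area A_cap = π/4 × (7.52 in)² = 44.41 in^2
Rod-side annular area A_ann = π/4 × (7.52² − 3.10²) = 36.87 in^2
t_ext = A_cap·L/Q = 1.468 s
t_ret = A_ann·L/Q = 1.219 s
t_cycle = t_ext + t_ret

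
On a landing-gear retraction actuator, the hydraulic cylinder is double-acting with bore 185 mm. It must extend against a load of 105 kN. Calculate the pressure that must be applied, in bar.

Cap-side area A_cap = π/4 × (185 mm)² = 26880 mm^2
P = F / A = 105 kN / A

P ≈ 39.1 bar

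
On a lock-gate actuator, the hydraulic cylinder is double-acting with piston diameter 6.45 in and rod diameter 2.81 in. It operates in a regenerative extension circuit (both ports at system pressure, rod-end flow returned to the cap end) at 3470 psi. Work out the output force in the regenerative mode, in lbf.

With equal pressure on both faces, forces on the annular region cancel; the net push is pressure × rod cross-section.
Rod cross-section A_rod = π/4 × (2.81 in)² = 6.202 in^2
F = P × A_rod

F ≈ 21500 lbf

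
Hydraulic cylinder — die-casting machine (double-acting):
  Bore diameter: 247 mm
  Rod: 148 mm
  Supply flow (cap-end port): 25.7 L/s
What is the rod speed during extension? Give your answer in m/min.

v ≈ 32.2 m/min

Cap-side area A_cap = π/4 × (247 mm)² = 47920 mm^2
v = Q / A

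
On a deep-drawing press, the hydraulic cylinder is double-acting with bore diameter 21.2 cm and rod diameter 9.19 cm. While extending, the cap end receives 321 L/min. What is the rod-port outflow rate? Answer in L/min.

Q_out ≈ 261 L/min

Cap-side area A_cap = π/4 × (21.2 cm)² = 353.0 cm^2
Rod-side annular area A_ann = π/4 × (21.2² − 9.19²) = 286.7 cm^2
Piston speed v = Q_in/A_cap; rod-end outflow Q_out = v × A_ann = Q_in × A_ann/A_cap.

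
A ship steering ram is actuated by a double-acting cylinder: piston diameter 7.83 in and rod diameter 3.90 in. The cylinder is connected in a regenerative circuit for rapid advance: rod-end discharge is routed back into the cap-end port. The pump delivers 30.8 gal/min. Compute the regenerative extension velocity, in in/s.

In regeneration the rod-end outflow joins the pump flow into the cap end, so the net volume the pump must supply per unit advance equals the rod cross-section area.
Rod cross-section A_rod = π/4 × (3.90 in)² = 11.95 in^2
v = Q_pump / A_rod

v ≈ 9.93 in/s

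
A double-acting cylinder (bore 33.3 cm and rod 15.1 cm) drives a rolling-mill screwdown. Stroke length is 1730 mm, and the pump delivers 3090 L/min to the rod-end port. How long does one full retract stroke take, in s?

t ≈ 2.32 s

Rod-side annular area A_ann = π/4 × (33.3² − 15.1²) = 691.8 cm^2
Swept volume V = A × L; t = V / Q = A·L / Q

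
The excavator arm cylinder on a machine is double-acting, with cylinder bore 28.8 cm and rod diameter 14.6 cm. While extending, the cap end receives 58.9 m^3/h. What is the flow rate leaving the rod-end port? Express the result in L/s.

Q_out ≈ 12.2 L/s

Cap-side area A_cap = π/4 × (28.8 cm)² = 651.4 cm^2
Rod-side annular area A_ann = π/4 × (28.8² − 14.6²) = 484.0 cm^2
Piston speed v = Q_in/A_cap; rod-end outflow Q_out = v × A_ann = Q_in × A_ann/A_cap.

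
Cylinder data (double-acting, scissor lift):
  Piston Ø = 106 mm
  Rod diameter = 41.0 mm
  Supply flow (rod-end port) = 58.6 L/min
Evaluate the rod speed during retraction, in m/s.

v ≈ 0.130 m/s

Rod-side annular area A_ann = π/4 × (106² − 41.0²) = 7504 mm^2
Flow into the rod-end port fills the annular volume.
v = Q / A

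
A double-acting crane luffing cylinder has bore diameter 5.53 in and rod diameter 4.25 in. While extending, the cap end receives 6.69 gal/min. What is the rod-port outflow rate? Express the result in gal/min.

Q_out ≈ 2.74 gal/min

Cap-side area A_cap = π/4 × (5.53 in)² = 24.02 in^2
Rod-side annular area A_ann = π/4 × (5.53² − 4.25²) = 9.832 in^2
Piston speed v = Q_in/A_cap; rod-end outflow Q_out = v × A_ann = Q_in × A_ann/A_cap.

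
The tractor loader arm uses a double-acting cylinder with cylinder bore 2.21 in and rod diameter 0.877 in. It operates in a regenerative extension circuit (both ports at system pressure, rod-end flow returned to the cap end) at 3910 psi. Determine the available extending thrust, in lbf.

With equal pressure on both faces, forces on the annular region cancel; the net push is pressure × rod cross-section.
Rod cross-section A_rod = π/4 × (0.877 in)² = 0.6041 in^2
F = P × A_rod

F ≈ 2360 lbf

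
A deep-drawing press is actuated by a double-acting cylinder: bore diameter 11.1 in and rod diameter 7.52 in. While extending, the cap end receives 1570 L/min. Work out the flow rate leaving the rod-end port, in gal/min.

Q_out ≈ 224 gal/min

Cap-side area A_cap = π/4 × (11.1 in)² = 96.77 in^2
Rod-side annular area A_ann = π/4 × (11.1² − 7.52²) = 52.35 in^2
Piston speed v = Q_in/A_cap; rod-end outflow Q_out = v × A_ann = Q_in × A_ann/A_cap.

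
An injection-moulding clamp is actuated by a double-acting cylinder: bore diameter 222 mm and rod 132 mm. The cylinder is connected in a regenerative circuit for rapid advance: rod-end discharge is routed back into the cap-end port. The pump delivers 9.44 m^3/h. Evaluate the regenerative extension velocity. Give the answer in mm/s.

In regeneration the rod-end outflow joins the pump flow into the cap end, so the net volume the pump must supply per unit advance equals the rod cross-section area.
Rod cross-section A_rod = π/4 × (132 mm)² = 13680 mm^2
v = Q_pump / A_rod

v ≈ 192 mm/s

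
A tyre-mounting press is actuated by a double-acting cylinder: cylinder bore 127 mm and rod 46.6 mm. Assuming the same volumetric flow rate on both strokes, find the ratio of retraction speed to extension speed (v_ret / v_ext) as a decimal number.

v_ret/v_ext ≈ 1.16

Cap-side area A_cap = π/4 × (127 mm)² = 12670 mm^2
Rod-side annular area A_ann = π/4 × (127² − 46.6²) = 10960 mm^2
For equal Q, v ∝ 1/A, so v_ret/v_ext = A_cap/A_ann.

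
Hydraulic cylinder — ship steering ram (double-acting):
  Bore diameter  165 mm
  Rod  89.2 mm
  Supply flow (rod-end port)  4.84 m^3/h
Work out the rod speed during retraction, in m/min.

Rod-side annular area A_ann = π/4 × (165² − 89.2²) = 15130 mm^2
Flow into the rod-end port fills the annular volume.
v = Q / A

v ≈ 5.33 m/min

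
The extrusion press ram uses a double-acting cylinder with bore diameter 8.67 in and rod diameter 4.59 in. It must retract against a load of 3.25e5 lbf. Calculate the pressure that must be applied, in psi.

P ≈ 7650 psi

Rod-side annular area A_ann = π/4 × (8.67² − 4.59²) = 42.49 in^2
Retraction: pressure acts on the annular area.
P = F / A = 3.25e5 lbf / A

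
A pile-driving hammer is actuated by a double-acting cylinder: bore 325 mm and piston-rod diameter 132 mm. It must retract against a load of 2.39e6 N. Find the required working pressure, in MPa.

P ≈ 34.5 MPa

Rod-side annular area A_ann = π/4 × (325² − 132²) = 69270 mm^2
Retraction: pressure acts on the annular area.
P = F / A = 2.39e6 N / A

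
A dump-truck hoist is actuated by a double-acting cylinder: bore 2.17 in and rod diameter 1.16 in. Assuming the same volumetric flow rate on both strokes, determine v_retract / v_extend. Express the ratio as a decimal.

v_ret/v_ext ≈ 1.40

Cap-side area A_cap = π/4 × (2.17 in)² = 3.698 in^2
Rod-side annular area A_ann = π/4 × (2.17² − 1.16²) = 2.642 in^2
For equal Q, v ∝ 1/A, so v_ret/v_ext = A_cap/A_ann.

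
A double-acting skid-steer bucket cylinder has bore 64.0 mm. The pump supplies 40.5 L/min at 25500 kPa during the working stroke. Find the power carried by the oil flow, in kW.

Hydraulic power = P × Q

W ≈ 17.2 kW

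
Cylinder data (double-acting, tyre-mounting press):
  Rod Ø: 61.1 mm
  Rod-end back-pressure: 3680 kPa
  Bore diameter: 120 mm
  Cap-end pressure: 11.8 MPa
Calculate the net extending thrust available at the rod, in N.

F ≈ 1.03e5 N

Cap-side area A_cap = π/4 × (120 mm)² = 11310 mm^2
Rod-side annular area A_ann = π/4 × (120² − 61.1²) = 8378 mm^2
Net thrust = P_cap·A_cap − P_rod·A_ann = 1.335e5 N − 30830 N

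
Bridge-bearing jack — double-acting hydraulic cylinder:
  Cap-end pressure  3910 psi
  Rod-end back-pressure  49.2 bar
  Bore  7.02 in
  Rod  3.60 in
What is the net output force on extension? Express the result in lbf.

F ≈ 1.31e5 lbf

Cap-side area A_cap = π/4 × (7.02 in)² = 38.70 in^2
Rod-side annular area A_ann = π/4 × (7.02² − 3.60²) = 28.53 in^2
Net thrust = P_cap·A_cap − P_rod·A_ann = 1.513e5 lbf − 20360 lbf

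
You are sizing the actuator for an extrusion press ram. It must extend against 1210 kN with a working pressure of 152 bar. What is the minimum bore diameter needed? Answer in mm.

D ≈ 318 mm

Extension force acts on the full piston face: F = P × (π/4)D².
D = √(4F / (πP)) = √(4 × 1210 kN / (π × 152 bar))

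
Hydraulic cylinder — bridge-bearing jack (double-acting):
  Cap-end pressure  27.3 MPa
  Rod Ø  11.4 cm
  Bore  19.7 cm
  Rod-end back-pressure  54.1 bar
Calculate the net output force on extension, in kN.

Cap-side area A_cap = π/4 × (19.7 cm)² = 304.8 cm^2
Rod-side annular area A_ann = π/4 × (19.7² − 11.4²) = 202.7 cm^2
Net thrust = P_cap·A_cap − P_rod·A_ann = 832.1 kN − 109.7 kN

F ≈ 722 kN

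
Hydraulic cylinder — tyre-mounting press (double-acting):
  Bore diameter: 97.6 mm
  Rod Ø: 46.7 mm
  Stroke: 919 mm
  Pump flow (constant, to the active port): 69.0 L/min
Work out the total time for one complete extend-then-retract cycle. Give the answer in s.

Cap-side area A_cap = π/4 × (97.6 mm)² = 7482 mm^2
Rod-side annular area A_ann = π/4 × (97.6² − 46.7²) = 5769 mm^2
t_ext = A_cap·L/Q = 5.979 s
t_ret = A_ann·L/Q = 4.610 s
t_cycle = t_ext + t_ret

t ≈ 10.6 s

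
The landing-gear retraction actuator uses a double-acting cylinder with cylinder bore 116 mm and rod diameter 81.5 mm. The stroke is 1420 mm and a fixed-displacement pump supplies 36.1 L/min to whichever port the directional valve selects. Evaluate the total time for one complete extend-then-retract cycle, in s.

Cap-side area A_cap = π/4 × (116 mm)² = 10570 mm^2
Rod-side annular area A_ann = π/4 × (116² − 81.5²) = 5352 mm^2
t_ext = A_cap·L/Q = 24.94 s
t_ret = A_ann·L/Q = 12.63 s
t_cycle = t_ext + t_ret

t ≈ 37.6 s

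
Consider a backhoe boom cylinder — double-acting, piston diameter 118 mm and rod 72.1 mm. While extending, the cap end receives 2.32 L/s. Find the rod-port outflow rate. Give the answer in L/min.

Cap-side area A_cap = π/4 × (118 mm)² = 10940 mm^2
Rod-side annular area A_ann = π/4 × (118² − 72.1²) = 6853 mm^2
Piston speed v = Q_in/A_cap; rod-end outflow Q_out = v × A_ann = Q_in × A_ann/A_cap.

Q_out ≈ 87.2 L/min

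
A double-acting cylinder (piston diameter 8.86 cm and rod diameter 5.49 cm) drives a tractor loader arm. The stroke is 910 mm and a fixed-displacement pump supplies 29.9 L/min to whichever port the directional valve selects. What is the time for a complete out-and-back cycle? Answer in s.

t ≈ 18.2 s

Cap-side area A_cap = π/4 × (8.86 cm)² = 61.65 cm^2
Rod-side annular area A_ann = π/4 × (8.86² − 5.49²) = 37.98 cm^2
t_ext = A_cap·L/Q = 11.26 s
t_ret = A_ann·L/Q = 6.936 s
t_cycle = t_ext + t_ret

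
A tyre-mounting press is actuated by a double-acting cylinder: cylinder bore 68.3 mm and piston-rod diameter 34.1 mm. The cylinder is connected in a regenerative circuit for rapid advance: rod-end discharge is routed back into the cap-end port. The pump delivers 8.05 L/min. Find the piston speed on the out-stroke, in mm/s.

In regeneration the rod-end outflow joins the pump flow into the cap end, so the net volume the pump must supply per unit advance equals the rod cross-section area.
Rod cross-section A_rod = π/4 × (34.1 mm)² = 913.3 mm^2
v = Q_pump / A_rod

v ≈ 147 mm/s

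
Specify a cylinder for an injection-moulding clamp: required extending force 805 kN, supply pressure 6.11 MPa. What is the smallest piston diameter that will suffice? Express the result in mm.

D ≈ 410 mm

Extension force acts on the full piston face: F = P × (π/4)D².
D = √(4F / (πP)) = √(4 × 805 kN / (π × 6.11 MPa))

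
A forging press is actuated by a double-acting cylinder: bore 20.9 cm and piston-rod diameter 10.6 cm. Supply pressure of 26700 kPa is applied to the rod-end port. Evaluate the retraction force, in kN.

F ≈ 680 kN

Rod-side annular area A_ann = π/4 × (20.9² − 10.6²) = 254.8 cm^2
On retraction the pressure acts on the annular area (bore minus rod).
F = P × A_ann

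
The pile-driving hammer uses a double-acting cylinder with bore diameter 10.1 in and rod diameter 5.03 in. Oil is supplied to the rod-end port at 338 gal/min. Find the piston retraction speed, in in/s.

v ≈ 21.6 in/s

Rod-side annular area A_ann = π/4 × (10.1² − 5.03²) = 60.25 in^2
Flow into the rod-end port fills the annular volume.
v = Q / A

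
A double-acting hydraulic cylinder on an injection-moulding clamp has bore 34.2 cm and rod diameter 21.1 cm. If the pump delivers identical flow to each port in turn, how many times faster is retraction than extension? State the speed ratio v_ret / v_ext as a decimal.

Cap-side area A_cap = π/4 × (34.2 cm)² = 918.6 cm^2
Rod-side annular area A_ann = π/4 × (34.2² − 21.1²) = 569.0 cm^2
For equal Q, v ∝ 1/A, so v_ret/v_ext = A_cap/A_ann.

v_ret/v_ext ≈ 1.61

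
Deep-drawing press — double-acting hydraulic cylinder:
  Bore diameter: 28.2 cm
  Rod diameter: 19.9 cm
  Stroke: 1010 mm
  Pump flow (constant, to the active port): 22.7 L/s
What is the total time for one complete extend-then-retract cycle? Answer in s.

Cap-side area A_cap = π/4 × (28.2 cm)² = 624.6 cm^2
Rod-side annular area A_ann = π/4 × (28.2² − 19.9²) = 313.6 cm^2
t_ext = A_cap·L/Q = 2.779 s
t_ret = A_ann·L/Q = 1.395 s
t_cycle = t_ext + t_ret

t ≈ 4.17 s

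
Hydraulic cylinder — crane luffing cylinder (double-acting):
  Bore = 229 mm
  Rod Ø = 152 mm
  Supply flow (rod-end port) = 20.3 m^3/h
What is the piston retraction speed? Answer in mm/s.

v ≈ 245 mm/s

Rod-side annular area A_ann = π/4 × (229² − 152²) = 23040 mm^2
Flow into the rod-end port fills the annular volume.
v = Q / A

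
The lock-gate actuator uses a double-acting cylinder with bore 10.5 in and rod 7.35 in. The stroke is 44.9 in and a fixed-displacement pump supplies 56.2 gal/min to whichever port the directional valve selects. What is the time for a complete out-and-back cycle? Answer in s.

Cap-side area A_cap = π/4 × (10.5 in)² = 86.59 in^2
Rod-side annular area A_ann = π/4 × (10.5² − 7.35²) = 44.16 in^2
t_ext = A_cap·L/Q = 17.97 s
t_ret = A_ann·L/Q = 9.164 s
t_cycle = t_ext + t_ret

t ≈ 27.1 s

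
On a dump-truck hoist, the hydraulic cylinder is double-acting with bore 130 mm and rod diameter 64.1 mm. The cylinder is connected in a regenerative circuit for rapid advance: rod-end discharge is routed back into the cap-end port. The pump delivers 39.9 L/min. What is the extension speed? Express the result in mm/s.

In regeneration the rod-end outflow joins the pump flow into the cap end, so the net volume the pump must supply per unit advance equals the rod cross-section area.
Rod cross-section A_rod = π/4 × (64.1 mm)² = 3227 mm^2
v = Q_pump / A_rod

v ≈ 206 mm/s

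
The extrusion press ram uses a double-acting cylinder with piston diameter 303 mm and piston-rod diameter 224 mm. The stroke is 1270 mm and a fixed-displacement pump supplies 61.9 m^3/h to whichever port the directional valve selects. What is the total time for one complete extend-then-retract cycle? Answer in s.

t ≈ 7.74 s

Cap-side area A_cap = π/4 × (303 mm)² = 72110 mm^2
Rod-side annular area A_ann = π/4 × (303² − 224²) = 32700 mm^2
t_ext = A_cap·L/Q = 5.326 s
t_ret = A_ann·L/Q = 2.415 s
t_cycle = t_ext + t_ret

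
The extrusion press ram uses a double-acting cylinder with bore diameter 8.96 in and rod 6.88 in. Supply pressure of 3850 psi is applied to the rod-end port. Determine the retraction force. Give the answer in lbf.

Rod-side annular area A_ann = π/4 × (8.96² − 6.88²) = 25.88 in^2
On retraction the pressure acts on the annular area (bore minus rod).
F = P × A_ann

F ≈ 99600 lbf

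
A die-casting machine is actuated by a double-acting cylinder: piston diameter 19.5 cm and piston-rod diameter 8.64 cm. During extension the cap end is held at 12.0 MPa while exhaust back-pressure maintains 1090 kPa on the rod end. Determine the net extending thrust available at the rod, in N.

F ≈ 3.32e5 N

Cap-side area A_cap = π/4 × (19.5 cm)² = 298.6 cm^2
Rod-side annular area A_ann = π/4 × (19.5² − 8.64²) = 240.0 cm^2
Net thrust = P_cap·A_cap − P_rod·A_ann = 3.584e5 N − 26160 N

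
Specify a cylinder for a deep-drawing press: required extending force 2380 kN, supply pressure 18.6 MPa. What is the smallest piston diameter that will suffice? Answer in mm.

Extension force acts on the full piston face: F = P × (π/4)D².
D = √(4F / (πP)) = √(4 × 2380 kN / (π × 18.6 MPa))

D ≈ 404 mm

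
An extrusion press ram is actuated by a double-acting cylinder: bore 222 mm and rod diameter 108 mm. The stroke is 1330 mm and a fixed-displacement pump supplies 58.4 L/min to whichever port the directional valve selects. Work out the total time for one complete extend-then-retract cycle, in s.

t ≈ 93.3 s

Cap-side area A_cap = π/4 × (222 mm)² = 38710 mm^2
Rod-side annular area A_ann = π/4 × (222² − 108²) = 29550 mm^2
t_ext = A_cap·L/Q = 52.89 s
t_ret = A_ann·L/Q = 40.37 s
t_cycle = t_ext + t_ret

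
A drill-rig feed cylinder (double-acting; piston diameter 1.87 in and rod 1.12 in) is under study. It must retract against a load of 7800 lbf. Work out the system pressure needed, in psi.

P ≈ 4430 psi

Rod-side annular area A_ann = π/4 × (1.87² − 1.12²) = 1.761 in^2
Retraction: pressure acts on the annular area.
P = F / A = 7800 lbf / A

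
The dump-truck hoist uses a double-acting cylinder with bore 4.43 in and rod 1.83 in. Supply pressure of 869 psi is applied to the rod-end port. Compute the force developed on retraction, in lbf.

F ≈ 11100 lbf

Rod-side annular area A_ann = π/4 × (4.43² − 1.83²) = 12.78 in^2
On retraction the pressure acts on the annular area (bore minus rod).
F = P × A_ann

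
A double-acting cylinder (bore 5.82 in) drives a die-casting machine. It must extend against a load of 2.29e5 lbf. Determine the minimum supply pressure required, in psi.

Cap-side area A_cap = π/4 × (5.82 in)² = 26.60 in^2
P = F / A = 2.29e5 lbf / A

P ≈ 8610 psi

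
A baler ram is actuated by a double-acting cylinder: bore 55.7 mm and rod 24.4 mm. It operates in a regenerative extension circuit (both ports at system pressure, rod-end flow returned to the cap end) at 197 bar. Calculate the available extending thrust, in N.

With equal pressure on both faces, forces on the annular region cancel; the net push is pressure × rod cross-section.
Rod cross-section A_rod = π/4 × (24.4 mm)² = 467.6 mm^2
F = P × A_rod

F ≈ 9210 N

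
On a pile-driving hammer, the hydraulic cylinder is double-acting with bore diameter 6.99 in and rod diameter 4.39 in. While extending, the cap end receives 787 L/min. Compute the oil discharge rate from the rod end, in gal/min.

Cap-side area A_cap = π/4 × (6.99 in)² = 38.37 in^2
Rod-side annular area A_ann = π/4 × (6.99² − 4.39²) = 23.24 in^2
Piston speed v = Q_in/A_cap; rod-end outflow Q_out = v × A_ann = Q_in × A_ann/A_cap.

Q_out ≈ 126 gal/min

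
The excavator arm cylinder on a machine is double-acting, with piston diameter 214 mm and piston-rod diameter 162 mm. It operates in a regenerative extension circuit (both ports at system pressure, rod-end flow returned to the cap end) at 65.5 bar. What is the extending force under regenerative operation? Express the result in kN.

F ≈ 135 kN

With equal pressure on both faces, forces on the annular region cancel; the net push is pressure × rod cross-section.
Rod cross-section A_rod = π/4 × (162 mm)² = 20610 mm^2
F = P × A_rod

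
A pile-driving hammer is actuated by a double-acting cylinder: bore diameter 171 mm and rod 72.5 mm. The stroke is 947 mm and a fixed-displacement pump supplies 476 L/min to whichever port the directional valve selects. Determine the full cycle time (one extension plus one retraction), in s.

t ≈ 4.99 s

Cap-side area A_cap = π/4 × (171 mm)² = 22970 mm^2
Rod-side annular area A_ann = π/4 × (171² − 72.5²) = 18840 mm^2
t_ext = A_cap·L/Q = 2.741 s
t_ret = A_ann·L/Q = 2.249 s
t_cycle = t_ext + t_ret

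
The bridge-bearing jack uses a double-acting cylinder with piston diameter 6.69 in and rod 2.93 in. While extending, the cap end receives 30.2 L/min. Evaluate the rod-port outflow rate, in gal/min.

Cap-side area A_cap = π/4 × (6.69 in)² = 35.15 in^2
Rod-side annular area A_ann = π/4 × (6.69² − 2.93²) = 28.41 in^2
Piston speed v = Q_in/A_cap; rod-end outflow Q_out = v × A_ann = Q_in × A_ann/A_cap.

Q_out ≈ 6.45 gal/min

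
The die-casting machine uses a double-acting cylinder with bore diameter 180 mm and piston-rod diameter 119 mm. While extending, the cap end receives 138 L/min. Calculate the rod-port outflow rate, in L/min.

Cap-side area A_cap = π/4 × (180 mm)² = 25450 mm^2
Rod-side annular area A_ann = π/4 × (180² − 119²) = 14320 mm^2
Piston speed v = Q_in/A_cap; rod-end outflow Q_out = v × A_ann = Q_in × A_ann/A_cap.

Q_out ≈ 77.7 L/min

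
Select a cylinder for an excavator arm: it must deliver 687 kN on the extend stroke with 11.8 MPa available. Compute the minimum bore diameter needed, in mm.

D ≈ 272 mm

Extension force acts on the full piston face: F = P × (π/4)D².
D = √(4F / (πP)) = √(4 × 687 kN / (π × 11.8 MPa))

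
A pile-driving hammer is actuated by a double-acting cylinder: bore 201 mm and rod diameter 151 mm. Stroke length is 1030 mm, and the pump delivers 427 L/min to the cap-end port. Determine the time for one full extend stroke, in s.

t ≈ 4.59 s

Cap-side area A_cap = π/4 × (201 mm)² = 31730 mm^2
Swept volume V = A × L; t = V / Q = A·L / Q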